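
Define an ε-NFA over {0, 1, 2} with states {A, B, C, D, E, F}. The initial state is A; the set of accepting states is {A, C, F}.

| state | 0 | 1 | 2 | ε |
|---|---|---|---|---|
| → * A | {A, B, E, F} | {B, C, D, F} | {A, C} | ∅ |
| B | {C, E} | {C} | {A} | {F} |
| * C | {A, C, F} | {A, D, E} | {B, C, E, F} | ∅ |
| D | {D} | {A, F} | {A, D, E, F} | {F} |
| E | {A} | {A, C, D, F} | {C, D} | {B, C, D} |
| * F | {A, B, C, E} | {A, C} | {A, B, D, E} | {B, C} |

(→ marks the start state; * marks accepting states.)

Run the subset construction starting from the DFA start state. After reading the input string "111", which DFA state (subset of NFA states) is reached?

Start: {A}.
δ(A,1) = {B, C, D, F}.
Union: {B, C, D, F}.
After 1: {B, C, D, F}.
δ(B,1) = {C}; δ(C,1) = {A, D, E}; δ(D,1) = {A, F}; δ(F,1) = {A, C}.
Union: {A, C, D, E, F}.
ε-closure gives {A, B, C, D, E, F}.
After 1: {A, B, C, D, E, F}.
δ(A,1) = {B, C, D, F}; δ(B,1) = {C}; δ(C,1) = {A, D, E}; δ(D,1) = {A, F}; δ(E,1) = {A, C, D, F}; δ(F,1) = {A, C}.
Union: {A, B, C, D, E, F}.
After 1: {A, B, C, D, E, F}.

{A, B, C, D, E, F}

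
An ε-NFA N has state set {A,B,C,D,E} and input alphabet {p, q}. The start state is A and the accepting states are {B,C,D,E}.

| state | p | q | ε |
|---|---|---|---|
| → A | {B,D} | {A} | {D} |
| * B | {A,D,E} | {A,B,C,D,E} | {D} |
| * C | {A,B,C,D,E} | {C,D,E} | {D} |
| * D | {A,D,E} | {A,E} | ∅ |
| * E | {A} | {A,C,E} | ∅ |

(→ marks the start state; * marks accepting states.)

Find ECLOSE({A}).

{A,D}

Begin with {A}.
A →ε {D}; add D.
ε-closure = {A,D}.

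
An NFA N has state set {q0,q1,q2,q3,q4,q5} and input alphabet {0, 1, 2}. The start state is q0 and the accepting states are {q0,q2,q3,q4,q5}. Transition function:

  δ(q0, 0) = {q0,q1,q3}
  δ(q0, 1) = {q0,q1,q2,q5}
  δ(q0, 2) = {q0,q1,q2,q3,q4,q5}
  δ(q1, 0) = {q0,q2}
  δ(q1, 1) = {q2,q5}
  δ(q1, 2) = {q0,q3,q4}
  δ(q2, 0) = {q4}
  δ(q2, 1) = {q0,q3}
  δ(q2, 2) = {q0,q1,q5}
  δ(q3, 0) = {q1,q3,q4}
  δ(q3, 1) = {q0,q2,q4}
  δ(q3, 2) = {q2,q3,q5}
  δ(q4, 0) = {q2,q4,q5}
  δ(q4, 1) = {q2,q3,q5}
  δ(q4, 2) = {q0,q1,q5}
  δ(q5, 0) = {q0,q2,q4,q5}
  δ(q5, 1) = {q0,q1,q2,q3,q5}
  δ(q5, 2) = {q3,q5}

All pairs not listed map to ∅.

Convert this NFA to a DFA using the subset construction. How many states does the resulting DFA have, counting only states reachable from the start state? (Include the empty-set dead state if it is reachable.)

7

Start state of the DFA: {q0}.
{q0} --0--> {q0,q1,q3}  [new]
{q0} --1--> {q0,q1,q2,q5}  [new]
{q0} --2--> {q0,q1,q2,q3,q4,q5}  [new]
{q0,q1,q3} --0--> {q0,q1,q2,q3,q4}  [new]
{q0,q1,q3} --1--> {q0,q1,q2,q4,q5}  [new]
{q0,q1,q3} --2--> {q0,q1,q2,q3,q4,q5}  [seen]
{q0,q1,q2,q5} --0--> {q0,q1,q2,q3,q4,q5}  [seen]
{q0,q1,q2,q5} --1--> {q0,q1,q2,q3,q5}  [new]
{q0,q1,q2,q5} --2--> {q0,q1,q2,q3,q4,q5}  [seen]
{q0,q1,q2,q3,q4,q5} --0--> {q0,q1,q2,q3,q4,q5}  [seen]
{q0,q1,q2,q3,q4,q5} --1--> {q0,q1,q2,q3,q4,q5}  [seen]
{q0,q1,q2,q3,q4,q5} --2--> {q0,q1,q2,q3,q4,q5}  [seen]
{q0,q1,q2,q3,q4} --0--> {q0,q1,q2,q3,q4,q5}  [seen]
{q0,q1,q2,q3,q4} --1--> {q0,q1,q2,q3,q4,q5}  [seen]
{q0,q1,q2,q3,q4} --2--> {q0,q1,q2,q3,q4,q5}  [seen]
{q0,q1,q2,q4,q5} --0--> {q0,q1,q2,q3,q4,q5}  [seen]
{q0,q1,q2,q4,q5} --1--> {q0,q1,q2,q3,q5}  [seen]
{q0,q1,q2,q4,q5} --2--> {q0,q1,q2,q3,q4,q5}  [seen]
{q0,q1,q2,q3,q5} --0--> {q0,q1,q2,q3,q4,q5}  [seen]
{q0,q1,q2,q3,q5} --1--> {q0,q1,q2,q3,q4,q5}  [seen]
{q0,q1,q2,q3,q5} --2--> {q0,q1,q2,q3,q4,q5}  [seen]
Reachable DFA states: {q0}, {q0,q1,q3}, {q0,q1,q2,q5}, {q0,q1,q2,q3,q4,q5}, {q0,q1,q2,q3,q4}, {q0,q1,q2,q4,q5}, {q0,q1,q2,q3,q5}.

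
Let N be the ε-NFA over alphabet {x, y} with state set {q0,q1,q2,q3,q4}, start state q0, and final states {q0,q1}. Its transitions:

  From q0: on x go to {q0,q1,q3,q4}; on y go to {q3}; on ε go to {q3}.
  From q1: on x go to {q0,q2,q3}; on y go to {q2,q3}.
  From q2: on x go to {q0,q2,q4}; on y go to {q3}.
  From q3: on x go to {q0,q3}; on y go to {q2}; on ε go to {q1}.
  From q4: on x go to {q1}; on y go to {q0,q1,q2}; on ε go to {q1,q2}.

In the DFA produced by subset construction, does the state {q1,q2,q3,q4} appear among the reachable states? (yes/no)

no

Start state of the DFA: {q0,q1,q3} (ε-closure of the NFA start).
{q0,q1,q3} --x--> {q0,q1,q2,q3,q4}  [new]
{q0,q1,q3} --y--> {q1,q2,q3}  [new]
{q0,q1,q2,q3,q4} --x--> {q0,q1,q2,q3,q4}  [seen]
{q0,q1,q2,q3,q4} --y--> {q0,q1,q2,q3}  [new]
{q1,q2,q3} --x--> {q0,q1,q2,q3,q4}  [seen]
{q1,q2,q3} --y--> {q1,q2,q3}  [seen]
{q0,q1,q2,q3} --x--> {q0,q1,q2,q3,q4}  [seen]
{q0,q1,q2,q3} --y--> {q1,q2,q3}  [seen]
Reachable DFA states: {q0,q1,q3}, {q0,q1,q2,q3,q4}, {q1,q2,q3}, {q0,q1,q2,q3}.
{q1,q2,q3,q4} is not among them.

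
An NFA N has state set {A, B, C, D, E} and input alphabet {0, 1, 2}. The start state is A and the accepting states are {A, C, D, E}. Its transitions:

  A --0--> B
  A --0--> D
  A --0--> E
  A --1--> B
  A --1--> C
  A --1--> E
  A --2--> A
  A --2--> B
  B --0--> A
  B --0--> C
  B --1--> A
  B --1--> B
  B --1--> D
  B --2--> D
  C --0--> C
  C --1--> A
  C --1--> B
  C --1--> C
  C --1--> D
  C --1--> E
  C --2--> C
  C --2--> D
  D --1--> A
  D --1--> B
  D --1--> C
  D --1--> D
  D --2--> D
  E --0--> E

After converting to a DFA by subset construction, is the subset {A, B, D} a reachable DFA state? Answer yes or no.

yes

Start state of the DFA: {A}.
{A} --0--> {B, D, E}  [new]
{A} --1--> {B, C, E}  [new]
{A} --2--> {A, B}  [new]
{B, D, E} --0--> {A, C, E}  [new]
{B, D, E} --1--> {A, B, C, D}  [new]
{B, D, E} --2--> {D}  [new]
{B, C, E} --0--> {A, C, E}  [seen]
{B, C, E} --1--> {A, B, C, D, E}  [new]
{B, C, E} --2--> {C, D}  [new]
{A, B} --0--> {A, B, C, D, E}  [seen]
{A, B} --1--> {A, B, C, D, E}  [seen]
{A, B} --2--> {A, B, D}  [new]
{A, C, E} --0--> {B, C, D, E}  [new]
{A, C, E} --1--> {A, B, C, D, E}  [seen]
{A, C, E} --2--> {A, B, C, D}  [seen]
{A, B, C, D} --0--> {A, B, C, D, E}  [seen]
{A, B, C, D} --1--> {A, B, C, D, E}  [seen]
{A, B, C, D} --2--> {A, B, C, D}  [seen]
{D} --0--> ∅  [new]
{D} --1--> {A, B, C, D}  [seen]
{D} --2--> {D}  [seen]
{A, B, C, D, E} --0--> {A, B, C, D, E}  [seen]
{A, B, C, D, E} --1--> {A, B, C, D, E}  [seen]
{A, B, C, D, E} --2--> {A, B, C, D}  [seen]
{C, D} --0--> {C}  [new]
{C, D} --1--> {A, B, C, D, E}  [seen]
{C, D} --2--> {C, D}  [seen]
{A, B, D} --0--> {A, B, C, D, E}  [seen]
{A, B, D} --1--> {A, B, C, D, E}  [seen]
{A, B, D} --2--> {A, B, D}  [seen]
{B, C, D, E} --0--> {A, C, E}  [seen]
{B, C, D, E} --1--> {A, B, C, D, E}  [seen]
{B, C, D, E} --2--> {C, D}  [seen]
∅ --0--> ∅  [seen]
∅ --1--> ∅  [seen]
∅ --2--> ∅  [seen]
{C} --0--> {C}  [seen]
{C} --1--> {A, B, C, D, E}  [seen]
{C} --2--> {C, D}  [seen]
Reachable DFA states: {A}, {B, D, E}, {B, C, E}, {A, B}, {A, C, E}, {A, B, C, D}, {D}, {A, B, C, D, E}, {C, D}, {A, B, D}, {B, C, D, E}, ∅, {C}.
{A, B, D} is among them.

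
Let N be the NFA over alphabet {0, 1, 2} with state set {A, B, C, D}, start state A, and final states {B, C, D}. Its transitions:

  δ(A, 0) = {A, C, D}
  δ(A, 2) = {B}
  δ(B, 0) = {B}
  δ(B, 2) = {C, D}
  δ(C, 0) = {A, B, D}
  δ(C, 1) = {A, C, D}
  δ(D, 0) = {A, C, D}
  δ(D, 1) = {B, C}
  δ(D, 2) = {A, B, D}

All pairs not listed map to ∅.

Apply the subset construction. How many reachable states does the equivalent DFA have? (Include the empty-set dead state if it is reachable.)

Start state of the DFA: {A}.
{A} --0--> {A, C, D}  [new]
{A} --1--> ∅  [new]
{A} --2--> {B}  [new]
{A, C, D} --0--> {A, B, C, D}  [new]
{A, C, D} --1--> {A, B, C, D}  [seen]
{A, C, D} --2--> {A, B, D}  [new]
∅ --0--> ∅  [seen]
∅ --1--> ∅  [seen]
∅ --2--> ∅  [seen]
{B} --0--> {B}  [seen]
{B} --1--> ∅  [seen]
{B} --2--> {C, D}  [new]
{A, B, C, D} --0--> {A, B, C, D}  [seen]
{A, B, C, D} --1--> {A, B, C, D}  [seen]
{A, B, C, D} --2--> {A, B, C, D}  [seen]
{A, B, D} --0--> {A, B, C, D}  [seen]
{A, B, D} --1--> {B, C}  [new]
{A, B, D} --2--> {A, B, C, D}  [seen]
{C, D} --0--> {A, B, C, D}  [seen]
{C, D} --1--> {A, B, C, D}  [seen]
{C, D} --2--> {A, B, D}  [seen]
{B, C} --0--> {A, B, D}  [seen]
{B, C} --1--> {A, C, D}  [seen]
{B, C} --2--> {C, D}  [seen]
Reachable DFA states: {A}, {A, C, D}, ∅, {B}, {A, B, C, D}, {A, B, D}, {C, D}, {B, C}.

8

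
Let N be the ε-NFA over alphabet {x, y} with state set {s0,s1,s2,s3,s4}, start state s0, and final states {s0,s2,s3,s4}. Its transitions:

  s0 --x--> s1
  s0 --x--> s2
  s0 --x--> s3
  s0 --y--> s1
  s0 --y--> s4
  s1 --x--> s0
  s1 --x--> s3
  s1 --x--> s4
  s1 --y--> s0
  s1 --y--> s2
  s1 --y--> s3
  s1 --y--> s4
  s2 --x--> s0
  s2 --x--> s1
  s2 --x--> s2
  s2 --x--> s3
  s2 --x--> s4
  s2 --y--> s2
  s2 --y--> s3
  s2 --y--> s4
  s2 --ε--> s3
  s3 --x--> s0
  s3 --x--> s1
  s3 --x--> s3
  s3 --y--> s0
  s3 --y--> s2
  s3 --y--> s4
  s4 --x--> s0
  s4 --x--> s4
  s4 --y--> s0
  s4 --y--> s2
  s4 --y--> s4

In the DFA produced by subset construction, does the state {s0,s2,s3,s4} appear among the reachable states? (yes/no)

yes

Start state of the DFA: {s0} (ε-closure of the NFA start).
{s0} --x--> {s1,s2,s3}  [new]
{s0} --y--> {s1,s4}  [new]
{s1,s2,s3} --x--> {s0,s1,s2,s3,s4}  [new]
{s1,s2,s3} --y--> {s0,s2,s3,s4}  [new]
{s1,s4} --x--> {s0,s3,s4}  [new]
{s1,s4} --y--> {s0,s2,s3,s4}  [seen]
{s0,s1,s2,s3,s4} --x--> {s0,s1,s2,s3,s4}  [seen]
{s0,s1,s2,s3,s4} --y--> {s0,s1,s2,s3,s4}  [seen]
{s0,s2,s3,s4} --x--> {s0,s1,s2,s3,s4}  [seen]
{s0,s2,s3,s4} --y--> {s0,s1,s2,s3,s4}  [seen]
{s0,s3,s4} --x--> {s0,s1,s2,s3,s4}  [seen]
{s0,s3,s4} --y--> {s0,s1,s2,s3,s4}  [seen]
Reachable DFA states: {s0}, {s1,s2,s3}, {s1,s4}, {s0,s1,s2,s3,s4}, {s0,s2,s3,s4}, {s0,s3,s4}.
{s0,s2,s3,s4} is among them.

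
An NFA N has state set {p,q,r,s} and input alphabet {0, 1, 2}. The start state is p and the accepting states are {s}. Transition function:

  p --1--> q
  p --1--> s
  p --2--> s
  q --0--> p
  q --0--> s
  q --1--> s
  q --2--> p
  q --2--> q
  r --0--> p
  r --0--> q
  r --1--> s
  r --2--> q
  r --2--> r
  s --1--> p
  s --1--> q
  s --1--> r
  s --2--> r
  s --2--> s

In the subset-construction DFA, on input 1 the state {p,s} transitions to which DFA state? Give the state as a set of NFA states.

{p,q,r,s}

δ(p,1) = {q,s}; δ(s,1) = {p,q,r}.
Union: {p,q,r,s}.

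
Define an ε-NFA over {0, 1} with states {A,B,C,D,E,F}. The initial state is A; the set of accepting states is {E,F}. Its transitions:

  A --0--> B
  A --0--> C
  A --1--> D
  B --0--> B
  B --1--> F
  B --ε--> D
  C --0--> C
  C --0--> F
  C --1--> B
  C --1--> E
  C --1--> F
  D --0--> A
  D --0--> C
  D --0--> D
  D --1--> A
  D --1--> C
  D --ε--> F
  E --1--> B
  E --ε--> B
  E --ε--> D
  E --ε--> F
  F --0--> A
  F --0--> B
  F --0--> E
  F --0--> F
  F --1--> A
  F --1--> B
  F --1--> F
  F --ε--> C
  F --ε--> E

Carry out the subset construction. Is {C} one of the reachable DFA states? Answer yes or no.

no

Start state of the DFA: {A} (ε-closure of the NFA start).
{A} --0--> {B,C,D,E,F}  [new]
{A} --1--> {B,C,D,E,F}  [seen]
{B,C,D,E,F} --0--> {A,B,C,D,E,F}  [new]
{B,C,D,E,F} --1--> {A,B,C,D,E,F}  [seen]
{A,B,C,D,E,F} --0--> {A,B,C,D,E,F}  [seen]
{A,B,C,D,E,F} --1--> {A,B,C,D,E,F}  [seen]
Reachable DFA states: {A}, {B,C,D,E,F}, {A,B,C,D,E,F}.
{C} is not among them.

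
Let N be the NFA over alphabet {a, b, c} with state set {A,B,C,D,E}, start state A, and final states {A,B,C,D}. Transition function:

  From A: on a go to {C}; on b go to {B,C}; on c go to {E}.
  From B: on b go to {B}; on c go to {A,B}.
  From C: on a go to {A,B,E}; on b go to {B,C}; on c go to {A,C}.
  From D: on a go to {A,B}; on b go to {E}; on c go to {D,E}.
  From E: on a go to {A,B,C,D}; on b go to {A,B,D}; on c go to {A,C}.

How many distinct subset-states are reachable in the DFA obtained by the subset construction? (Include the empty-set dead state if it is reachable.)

Start state of the DFA: {A}.
{A} --a--> {C}  [new]
{A} --b--> {B,C}  [new]
{A} --c--> {E}  [new]
{C} --a--> {A,B,E}  [new]
{C} --b--> {B,C}  [seen]
{C} --c--> {A,C}  [new]
{B,C} --a--> {A,B,E}  [seen]
{B,C} --b--> {B,C}  [seen]
{B,C} --c--> {A,B,C}  [new]
{E} --a--> {A,B,C,D}  [new]
{E} --b--> {A,B,D}  [new]
{E} --c--> {A,C}  [seen]
{A,B,E} --a--> {A,B,C,D}  [seen]
{A,B,E} --b--> {A,B,C,D}  [seen]
{A,B,E} --c--> {A,B,C,E}  [new]
{A,C} --a--> {A,B,C,E}  [seen]
{A,C} --b--> {B,C}  [seen]
{A,C} --c--> {A,C,E}  [new]
{A,B,C} --a--> {A,B,C,E}  [seen]
{A,B,C} --b--> {B,C}  [seen]
{A,B,C} --c--> {A,B,C,E}  [seen]
{A,B,C,D} --a--> {A,B,C,E}  [seen]
{A,B,C,D} --b--> {B,C,E}  [new]
{A,B,C,D} --c--> {A,B,C,D,E}  [new]
{A,B,D} --a--> {A,B,C}  [seen]
{A,B,D} --b--> {B,C,E}  [seen]
{A,B,D} --c--> {A,B,D,E}  [new]
{A,B,C,E} --a--> {A,B,C,D,E}  [seen]
{A,B,C,E} --b--> {A,B,C,D}  [seen]
{A,B,C,E} --c--> {A,B,C,E}  [seen]
{A,C,E} --a--> {A,B,C,D,E}  [seen]
{A,C,E} --b--> {A,B,C,D}  [seen]
{A,C,E} --c--> {A,C,E}  [seen]
{B,C,E} --a--> {A,B,C,D,E}  [seen]
{B,C,E} --b--> {A,B,C,D}  [seen]
{B,C,E} --c--> {A,B,C}  [seen]
{A,B,C,D,E} --a--> {A,B,C,D,E}  [seen]
{A,B,C,D,E} --b--> {A,B,C,D,E}  [seen]
{A,B,C,D,E} --c--> {A,B,C,D,E}  [seen]
{A,B,D,E} --a--> {A,B,C,D}  [seen]
{A,B,D,E} --b--> {A,B,C,D,E}  [seen]
{A,B,D,E} --c--> {A,B,C,D,E}  [seen]
Reachable DFA states: {A}, {C}, {B,C}, {E}, {A,B,E}, {A,C}, {A,B,C}, {A,B,C,D}, {A,B,D}, {A,B,C,E}, {A,C,E}, {B,C,E}, {A,B,C,D,E}, {A,B,D,E}.

14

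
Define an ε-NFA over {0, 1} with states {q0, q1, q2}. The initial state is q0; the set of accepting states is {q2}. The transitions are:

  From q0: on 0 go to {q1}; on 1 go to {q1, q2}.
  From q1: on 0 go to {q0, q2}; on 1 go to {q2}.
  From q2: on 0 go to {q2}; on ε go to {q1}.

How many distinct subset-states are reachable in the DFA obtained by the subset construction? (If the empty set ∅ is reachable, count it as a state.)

Start state of the DFA: {q0} (ε-closure of the NFA start).
{q0} --0--> {q1}  [new]
{q0} --1--> {q1, q2}  [new]
{q1} --0--> {q0, q1, q2}  [new]
{q1} --1--> {q1, q2}  [seen]
{q1, q2} --0--> {q0, q1, q2}  [seen]
{q1, q2} --1--> {q1, q2}  [seen]
{q0, q1, q2} --0--> {q0, q1, q2}  [seen]
{q0, q1, q2} --1--> {q1, q2}  [seen]
Reachable DFA states: {q0}, {q1}, {q1, q2}, {q0, q1, q2}.

4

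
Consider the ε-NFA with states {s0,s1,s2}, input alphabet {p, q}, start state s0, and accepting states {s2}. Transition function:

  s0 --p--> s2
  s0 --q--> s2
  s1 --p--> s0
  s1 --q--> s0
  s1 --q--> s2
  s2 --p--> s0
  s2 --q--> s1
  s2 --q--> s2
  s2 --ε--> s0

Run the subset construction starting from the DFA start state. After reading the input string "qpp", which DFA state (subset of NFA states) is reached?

{s0,s2}

Start: {s0}.
δ(s0,q) = {s2}.
Union: {s2}.
ε-closure gives {s0,s2}.
After q: {s0,s2}.
δ(s0,p) = {s2}; δ(s2,p) = {s0}.
Union: {s0,s2}.
After p: {s0,s2}.
δ(s0,p) = {s2}; δ(s2,p) = {s0}.
Union: {s0,s2}.
After p: {s0,s2}.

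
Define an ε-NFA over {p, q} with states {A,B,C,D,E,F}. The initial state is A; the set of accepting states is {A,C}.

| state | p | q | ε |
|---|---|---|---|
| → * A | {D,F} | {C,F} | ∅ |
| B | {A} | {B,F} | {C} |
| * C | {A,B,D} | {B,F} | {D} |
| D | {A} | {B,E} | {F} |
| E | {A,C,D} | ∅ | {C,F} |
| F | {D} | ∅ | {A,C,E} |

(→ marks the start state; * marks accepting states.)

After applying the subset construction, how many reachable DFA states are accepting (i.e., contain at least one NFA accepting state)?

Start state of the DFA: {A} (ε-closure of the NFA start).
{A} --p--> {A,C,D,E,F}  [new]
{A} --q--> {A,C,D,E,F}  [seen]
{A,C,D,E,F} --p--> {A,B,C,D,E,F}  [new]
{A,C,D,E,F} --q--> {A,B,C,D,E,F}  [seen]
{A,B,C,D,E,F} --p--> {A,B,C,D,E,F}  [seen]
{A,B,C,D,E,F} --q--> {A,B,C,D,E,F}  [seen]
Reachable DFA states: {A}, {A,C,D,E,F}, {A,B,C,D,E,F}.
Accepting DFA states (contain an NFA accepting state): {A}, {A,C,D,E,F}, {A,B,C,D,E,F}.

3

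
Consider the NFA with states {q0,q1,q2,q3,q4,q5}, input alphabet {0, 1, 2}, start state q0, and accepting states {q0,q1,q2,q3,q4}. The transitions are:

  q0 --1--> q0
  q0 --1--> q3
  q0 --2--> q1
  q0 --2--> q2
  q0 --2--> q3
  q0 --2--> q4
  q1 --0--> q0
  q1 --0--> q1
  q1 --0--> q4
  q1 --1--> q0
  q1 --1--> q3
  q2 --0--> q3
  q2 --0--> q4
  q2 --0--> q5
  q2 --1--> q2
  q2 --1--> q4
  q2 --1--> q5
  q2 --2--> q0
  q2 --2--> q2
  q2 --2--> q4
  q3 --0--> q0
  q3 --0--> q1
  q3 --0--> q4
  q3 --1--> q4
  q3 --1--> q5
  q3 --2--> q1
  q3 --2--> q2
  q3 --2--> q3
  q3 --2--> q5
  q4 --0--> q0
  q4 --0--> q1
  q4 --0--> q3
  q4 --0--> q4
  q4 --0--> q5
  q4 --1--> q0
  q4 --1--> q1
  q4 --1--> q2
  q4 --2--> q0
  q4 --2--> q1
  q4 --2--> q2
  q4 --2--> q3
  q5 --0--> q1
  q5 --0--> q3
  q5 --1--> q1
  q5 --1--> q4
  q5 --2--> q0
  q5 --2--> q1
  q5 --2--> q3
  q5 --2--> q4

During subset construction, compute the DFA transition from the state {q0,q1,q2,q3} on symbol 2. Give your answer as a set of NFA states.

δ(q0,2) = {q1,q2,q3,q4}; δ(q1,2) = ∅; δ(q2,2) = {q0,q2,q4}; δ(q3,2) = {q1,q2,q3,q5}.
Union: {q0,q1,q2,q3,q4,q5}.

{q0,q1,q2,q3,q4,q5}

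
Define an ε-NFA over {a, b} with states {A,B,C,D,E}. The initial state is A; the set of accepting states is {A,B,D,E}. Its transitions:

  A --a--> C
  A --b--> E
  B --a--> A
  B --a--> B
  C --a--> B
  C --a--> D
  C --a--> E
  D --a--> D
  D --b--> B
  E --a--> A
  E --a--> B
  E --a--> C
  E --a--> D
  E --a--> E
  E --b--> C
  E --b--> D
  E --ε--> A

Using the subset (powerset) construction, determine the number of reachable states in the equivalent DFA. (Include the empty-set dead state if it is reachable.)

7

Start state of the DFA: {A} (ε-closure of the NFA start).
{A} --a--> {C}  [new]
{A} --b--> {A,E}  [new]
{C} --a--> {A,B,D,E}  [new]
{C} --b--> ∅  [new]
{A,E} --a--> {A,B,C,D,E}  [new]
{A,E} --b--> {A,C,D,E}  [new]
{A,B,D,E} --a--> {A,B,C,D,E}  [seen]
{A,B,D,E} --b--> {A,B,C,D,E}  [seen]
∅ --a--> ∅  [seen]
∅ --b--> ∅  [seen]
{A,B,C,D,E} --a--> {A,B,C,D,E}  [seen]
{A,B,C,D,E} --b--> {A,B,C,D,E}  [seen]
{A,C,D,E} --a--> {A,B,C,D,E}  [seen]
{A,C,D,E} --b--> {A,B,C,D,E}  [seen]
Reachable DFA states: {A}, {C}, {A,E}, {A,B,D,E}, ∅, {A,B,C,D,E}, {A,C,D,E}.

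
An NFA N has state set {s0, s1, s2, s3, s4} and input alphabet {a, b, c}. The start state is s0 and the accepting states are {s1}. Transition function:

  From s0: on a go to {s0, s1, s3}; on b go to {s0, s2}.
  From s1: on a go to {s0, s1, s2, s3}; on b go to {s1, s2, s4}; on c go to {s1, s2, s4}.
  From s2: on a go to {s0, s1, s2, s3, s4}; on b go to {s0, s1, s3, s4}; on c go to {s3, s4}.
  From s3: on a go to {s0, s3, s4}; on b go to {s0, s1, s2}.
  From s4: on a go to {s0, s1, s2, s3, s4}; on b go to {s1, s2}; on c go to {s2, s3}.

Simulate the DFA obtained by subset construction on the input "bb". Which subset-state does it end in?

Start: {s0}.
δ(s0,b) = {s0, s2}.
Union: {s0, s2}.
After b: {s0, s2}.
δ(s0,b) = {s0, s2}; δ(s2,b) = {s0, s1, s3, s4}.
Union: {s0, s1, s2, s3, s4}.
After b: {s0, s1, s2, s3, s4}.

{s0, s1, s2, s3, s4}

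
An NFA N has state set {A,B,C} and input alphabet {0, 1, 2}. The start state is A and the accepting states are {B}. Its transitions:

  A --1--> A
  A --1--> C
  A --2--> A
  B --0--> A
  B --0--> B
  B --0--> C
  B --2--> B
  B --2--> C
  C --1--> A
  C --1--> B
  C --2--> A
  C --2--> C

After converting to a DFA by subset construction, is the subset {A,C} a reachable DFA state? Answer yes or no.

Start state of the DFA: {A}.
{A} --0--> ∅  [new]
{A} --1--> {A,C}  [new]
{A} --2--> {A}  [seen]
∅ --0--> ∅  [seen]
∅ --1--> ∅  [seen]
∅ --2--> ∅  [seen]
{A,C} --0--> ∅  [seen]
{A,C} --1--> {A,B,C}  [new]
{A,C} --2--> {A,C}  [seen]
{A,B,C} --0--> {A,B,C}  [seen]
{A,B,C} --1--> {A,B,C}  [seen]
{A,B,C} --2--> {A,B,C}  [seen]
Reachable DFA states: {A}, ∅, {A,C}, {A,B,C}.
{A,C} is among them.

yes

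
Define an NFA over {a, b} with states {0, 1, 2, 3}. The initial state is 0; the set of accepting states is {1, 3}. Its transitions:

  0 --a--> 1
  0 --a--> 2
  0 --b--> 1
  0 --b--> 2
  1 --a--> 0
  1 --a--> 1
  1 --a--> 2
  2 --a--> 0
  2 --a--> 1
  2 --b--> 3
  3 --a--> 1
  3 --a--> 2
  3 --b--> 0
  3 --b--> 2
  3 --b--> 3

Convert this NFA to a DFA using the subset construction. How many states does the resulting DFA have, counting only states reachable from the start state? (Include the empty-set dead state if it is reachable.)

Start state of the DFA: {0}.
{0} --a--> {1, 2}  [new]
{0} --b--> {1, 2}  [seen]
{1, 2} --a--> {0, 1, 2}  [new]
{1, 2} --b--> {3}  [new]
{0, 1, 2} --a--> {0, 1, 2}  [seen]
{0, 1, 2} --b--> {1, 2, 3}  [new]
{3} --a--> {1, 2}  [seen]
{3} --b--> {0, 2, 3}  [new]
{1, 2, 3} --a--> {0, 1, 2}  [seen]
{1, 2, 3} --b--> {0, 2, 3}  [seen]
{0, 2, 3} --a--> {0, 1, 2}  [seen]
{0, 2, 3} --b--> {0, 1, 2, 3}  [new]
{0, 1, 2, 3} --a--> {0, 1, 2}  [seen]
{0, 1, 2, 3} --b--> {0, 1, 2, 3}  [seen]
Reachable DFA states: {0}, {1, 2}, {0, 1, 2}, {3}, {1, 2, 3}, {0, 2, 3}, {0, 1, 2, 3}.

7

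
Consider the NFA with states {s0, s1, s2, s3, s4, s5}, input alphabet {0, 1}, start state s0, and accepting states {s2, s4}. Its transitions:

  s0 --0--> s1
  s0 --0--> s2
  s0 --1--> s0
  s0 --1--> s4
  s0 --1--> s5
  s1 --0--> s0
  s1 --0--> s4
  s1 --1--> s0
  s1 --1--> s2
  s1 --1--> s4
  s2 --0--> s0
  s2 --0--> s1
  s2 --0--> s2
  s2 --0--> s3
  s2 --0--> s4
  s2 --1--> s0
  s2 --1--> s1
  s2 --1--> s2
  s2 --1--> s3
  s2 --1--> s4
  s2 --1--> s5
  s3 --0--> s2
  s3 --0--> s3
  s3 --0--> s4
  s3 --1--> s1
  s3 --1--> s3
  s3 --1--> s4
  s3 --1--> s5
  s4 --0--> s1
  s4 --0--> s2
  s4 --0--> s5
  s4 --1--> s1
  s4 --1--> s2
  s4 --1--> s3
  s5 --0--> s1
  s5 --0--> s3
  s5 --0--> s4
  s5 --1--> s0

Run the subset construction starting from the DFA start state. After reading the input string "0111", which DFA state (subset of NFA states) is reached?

{s0, s1, s2, s3, s4, s5}

Start: {s0}.
δ(s0,0) = {s1, s2}.
Union: {s1, s2}.
After 0: {s1, s2}.
δ(s1,1) = {s0, s2, s4}; δ(s2,1) = {s0, s1, s2, s3, s4, s5}.
Union: {s0, s1, s2, s3, s4, s5}.
After 1: {s0, s1, s2, s3, s4, s5}.
δ(s0,1) = {s0, s4, s5}; δ(s1,1) = {s0, s2, s4}; δ(s2,1) = {s0, s1, s2, s3, s4, s5}; δ(s3,1) = {s1, s3, s4, s5}; δ(s4,1) = {s1, s2, s3}; δ(s5,1) = {s0}.
Union: {s0, s1, s2, s3, s4, s5}.
After 1: {s0, s1, s2, s3, s4, s5}.
δ(s0,1) = {s0, s4, s5}; δ(s1,1) = {s0, s2, s4}; δ(s2,1) = {s0, s1, s2, s3, s4, s5}; δ(s3,1) = {s1, s3, s4, s5}; δ(s4,1) = {s1, s2, s3}; δ(s5,1) = {s0}.
Union: {s0, s1, s2, s3, s4, s5}.
After 1: {s0, s1, s2, s3, s4, s5}.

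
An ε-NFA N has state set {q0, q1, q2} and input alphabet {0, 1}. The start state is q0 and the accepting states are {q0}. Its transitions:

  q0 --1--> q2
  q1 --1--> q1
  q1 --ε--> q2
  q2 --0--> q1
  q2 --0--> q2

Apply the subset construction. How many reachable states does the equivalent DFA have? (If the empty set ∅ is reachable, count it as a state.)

Start state of the DFA: {q0} (ε-closure of the NFA start).
{q0} --0--> ∅  [new]
{q0} --1--> {q2}  [new]
∅ --0--> ∅  [seen]
∅ --1--> ∅  [seen]
{q2} --0--> {q1, q2}  [new]
{q2} --1--> ∅  [seen]
{q1, q2} --0--> {q1, q2}  [seen]
{q1, q2} --1--> {q1, q2}  [seen]
Reachable DFA states: {q0}, ∅, {q2}, {q1, q2}.

4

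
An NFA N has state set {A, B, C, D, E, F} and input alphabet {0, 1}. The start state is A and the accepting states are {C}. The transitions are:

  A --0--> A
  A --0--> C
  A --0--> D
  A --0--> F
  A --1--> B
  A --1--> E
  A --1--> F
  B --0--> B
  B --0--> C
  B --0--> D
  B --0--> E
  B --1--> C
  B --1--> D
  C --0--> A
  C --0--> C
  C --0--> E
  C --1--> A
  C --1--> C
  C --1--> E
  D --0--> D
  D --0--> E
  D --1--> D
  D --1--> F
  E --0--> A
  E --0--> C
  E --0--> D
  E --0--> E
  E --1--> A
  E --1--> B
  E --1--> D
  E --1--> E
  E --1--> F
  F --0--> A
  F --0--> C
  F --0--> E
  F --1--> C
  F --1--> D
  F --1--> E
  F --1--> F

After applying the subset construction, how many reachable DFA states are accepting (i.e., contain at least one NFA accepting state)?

Start state of the DFA: {A}.
{A} --0--> {A, C, D, F}  [new]
{A} --1--> {B, E, F}  [new]
{A, C, D, F} --0--> {A, C, D, E, F}  [new]
{A, C, D, F} --1--> {A, B, C, D, E, F}  [new]
{B, E, F} --0--> {A, B, C, D, E}  [new]
{B, E, F} --1--> {A, B, C, D, E, F}  [seen]
{A, C, D, E, F} --0--> {A, C, D, E, F}  [seen]
{A, C, D, E, F} --1--> {A, B, C, D, E, F}  [seen]
{A, B, C, D, E, F} --0--> {A, B, C, D, E, F}  [seen]
{A, B, C, D, E, F} --1--> {A, B, C, D, E, F}  [seen]
{A, B, C, D, E} --0--> {A, B, C, D, E, F}  [seen]
{A, B, C, D, E} --1--> {A, B, C, D, E, F}  [seen]
Reachable DFA states: {A}, {A, C, D, F}, {B, E, F}, {A, C, D, E, F}, {A, B, C, D, E, F}, {A, B, C, D, E}.
Accepting DFA states (contain an NFA accepting state): {A, C, D, F}, {A, C, D, E, F}, {A, B, C, D, E, F}, {A, B, C, D, E}.

4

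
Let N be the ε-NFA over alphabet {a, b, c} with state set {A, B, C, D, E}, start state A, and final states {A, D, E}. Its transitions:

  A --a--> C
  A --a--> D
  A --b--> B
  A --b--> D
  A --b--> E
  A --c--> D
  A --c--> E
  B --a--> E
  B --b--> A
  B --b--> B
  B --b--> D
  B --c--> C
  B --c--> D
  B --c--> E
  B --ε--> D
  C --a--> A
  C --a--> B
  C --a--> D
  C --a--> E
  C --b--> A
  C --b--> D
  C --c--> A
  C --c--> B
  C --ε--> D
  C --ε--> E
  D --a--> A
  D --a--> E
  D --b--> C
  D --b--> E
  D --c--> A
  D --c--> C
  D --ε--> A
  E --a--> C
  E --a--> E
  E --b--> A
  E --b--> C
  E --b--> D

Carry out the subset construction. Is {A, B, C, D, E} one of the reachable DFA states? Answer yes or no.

yes

Start state of the DFA: {A} (ε-closure of the NFA start).
{A} --a--> {A, C, D, E}  [new]
{A} --b--> {A, B, D, E}  [new]
{A} --c--> {A, D, E}  [new]
{A, C, D, E} --a--> {A, B, C, D, E}  [new]
{A, C, D, E} --b--> {A, B, C, D, E}  [seen]
{A, C, D, E} --c--> {A, B, C, D, E}  [seen]
{A, B, D, E} --a--> {A, C, D, E}  [seen]
{A, B, D, E} --b--> {A, B, C, D, E}  [seen]
{A, B, D, E} --c--> {A, C, D, E}  [seen]
{A, D, E} --a--> {A, C, D, E}  [seen]
{A, D, E} --b--> {A, B, C, D, E}  [seen]
{A, D, E} --c--> {A, C, D, E}  [seen]
{A, B, C, D, E} --a--> {A, B, C, D, E}  [seen]
{A, B, C, D, E} --b--> {A, B, C, D, E}  [seen]
{A, B, C, D, E} --c--> {A, B, C, D, E}  [seen]
Reachable DFA states: {A}, {A, C, D, E}, {A, B, D, E}, {A, D, E}, {A, B, C, D, E}.
{A, B, C, D, E} is among them.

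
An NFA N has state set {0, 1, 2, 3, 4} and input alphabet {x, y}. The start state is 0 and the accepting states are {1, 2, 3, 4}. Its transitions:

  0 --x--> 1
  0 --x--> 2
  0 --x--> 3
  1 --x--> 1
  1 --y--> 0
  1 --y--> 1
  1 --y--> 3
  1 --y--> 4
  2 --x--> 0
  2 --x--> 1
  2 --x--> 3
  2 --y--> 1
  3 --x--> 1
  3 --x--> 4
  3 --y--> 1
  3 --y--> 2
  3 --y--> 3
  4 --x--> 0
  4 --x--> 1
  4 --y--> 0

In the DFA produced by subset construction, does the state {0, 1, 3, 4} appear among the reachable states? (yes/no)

Start state of the DFA: {0}.
{0} --x--> {1, 2, 3}  [new]
{0} --y--> ∅  [new]
{1, 2, 3} --x--> {0, 1, 3, 4}  [new]
{1, 2, 3} --y--> {0, 1, 2, 3, 4}  [new]
∅ --x--> ∅  [seen]
∅ --y--> ∅  [seen]
{0, 1, 3, 4} --x--> {0, 1, 2, 3, 4}  [seen]
{0, 1, 3, 4} --y--> {0, 1, 2, 3, 4}  [seen]
{0, 1, 2, 3, 4} --x--> {0, 1, 2, 3, 4}  [seen]
{0, 1, 2, 3, 4} --y--> {0, 1, 2, 3, 4}  [seen]
Reachable DFA states: {0}, {1, 2, 3}, ∅, {0, 1, 3, 4}, {0, 1, 2, 3, 4}.
{0, 1, 3, 4} is among them.

yes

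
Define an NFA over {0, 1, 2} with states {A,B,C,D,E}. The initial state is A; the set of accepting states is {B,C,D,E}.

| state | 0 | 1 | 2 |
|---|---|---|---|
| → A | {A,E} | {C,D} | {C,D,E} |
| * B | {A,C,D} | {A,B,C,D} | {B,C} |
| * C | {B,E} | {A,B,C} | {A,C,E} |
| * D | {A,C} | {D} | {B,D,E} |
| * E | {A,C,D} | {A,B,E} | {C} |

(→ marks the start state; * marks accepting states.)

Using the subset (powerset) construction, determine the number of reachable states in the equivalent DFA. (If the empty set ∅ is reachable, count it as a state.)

8

Start state of the DFA: {A}.
{A} --0--> {A,E}  [new]
{A} --1--> {C,D}  [new]
{A} --2--> {C,D,E}  [new]
{A,E} --0--> {A,C,D,E}  [new]
{A,E} --1--> {A,B,C,D,E}  [new]
{A,E} --2--> {C,D,E}  [seen]
{C,D} --0--> {A,B,C,E}  [new]
{C,D} --1--> {A,B,C,D}  [new]
{C,D} --2--> {A,B,C,D,E}  [seen]
{C,D,E} --0--> {A,B,C,D,E}  [seen]
{C,D,E} --1--> {A,B,C,D,E}  [seen]
{C,D,E} --2--> {A,B,C,D,E}  [seen]
{A,C,D,E} --0--> {A,B,C,D,E}  [seen]
{A,C,D,E} --1--> {A,B,C,D,E}  [seen]
{A,C,D,E} --2--> {A,B,C,D,E}  [seen]
{A,B,C,D,E} --0--> {A,B,C,D,E}  [seen]
{A,B,C,D,E} --1--> {A,B,C,D,E}  [seen]
{A,B,C,D,E} --2--> {A,B,C,D,E}  [seen]
{A,B,C,E} --0--> {A,B,C,D,E}  [seen]
{A,B,C,E} --1--> {A,B,C,D,E}  [seen]
{A,B,C,E} --2--> {A,B,C,D,E}  [seen]
{A,B,C,D} --0--> {A,B,C,D,E}  [seen]
{A,B,C,D} --1--> {A,B,C,D}  [seen]
{A,B,C,D} --2--> {A,B,C,D,E}  [seen]
Reachable DFA states: {A}, {A,E}, {C,D}, {C,D,E}, {A,C,D,E}, {A,B,C,D,E}, {A,B,C,E}, {A,B,C,D}.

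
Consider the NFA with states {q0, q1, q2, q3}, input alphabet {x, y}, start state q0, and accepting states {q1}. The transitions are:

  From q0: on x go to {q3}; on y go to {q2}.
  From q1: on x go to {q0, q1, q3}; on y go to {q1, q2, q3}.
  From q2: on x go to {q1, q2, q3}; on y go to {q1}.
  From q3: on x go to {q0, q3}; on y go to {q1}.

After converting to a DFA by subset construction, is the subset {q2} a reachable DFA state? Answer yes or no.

Start state of the DFA: {q0}.
{q0} --x--> {q3}  [new]
{q0} --y--> {q2}  [new]
{q3} --x--> {q0, q3}  [new]
{q3} --y--> {q1}  [new]
{q2} --x--> {q1, q2, q3}  [new]
{q2} --y--> {q1}  [seen]
{q0, q3} --x--> {q0, q3}  [seen]
{q0, q3} --y--> {q1, q2}  [new]
{q1} --x--> {q0, q1, q3}  [new]
{q1} --y--> {q1, q2, q3}  [seen]
{q1, q2, q3} --x--> {q0, q1, q2, q3}  [new]
{q1, q2, q3} --y--> {q1, q2, q3}  [seen]
{q1, q2} --x--> {q0, q1, q2, q3}  [seen]
{q1, q2} --y--> {q1, q2, q3}  [seen]
{q0, q1, q3} --x--> {q0, q1, q3}  [seen]
{q0, q1, q3} --y--> {q1, q2, q3}  [seen]
{q0, q1, q2, q3} --x--> {q0, q1, q2, q3}  [seen]
{q0, q1, q2, q3} --y--> {q1, q2, q3}  [seen]
Reachable DFA states: {q0}, {q3}, {q2}, {q0, q3}, {q1}, {q1, q2, q3}, {q1, q2}, {q0, q1, q3}, {q0, q1, q2, q3}.
{q2} is among them.

yes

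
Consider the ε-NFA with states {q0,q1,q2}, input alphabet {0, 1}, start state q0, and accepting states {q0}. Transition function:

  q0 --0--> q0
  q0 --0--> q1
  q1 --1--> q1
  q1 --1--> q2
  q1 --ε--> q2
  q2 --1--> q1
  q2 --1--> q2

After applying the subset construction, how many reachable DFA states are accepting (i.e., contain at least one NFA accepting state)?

2

Start state of the DFA: {q0} (ε-closure of the NFA start).
{q0} --0--> {q0,q1,q2}  [new]
{q0} --1--> ∅  [new]
{q0,q1,q2} --0--> {q0,q1,q2}  [seen]
{q0,q1,q2} --1--> {q1,q2}  [new]
∅ --0--> ∅  [seen]
∅ --1--> ∅  [seen]
{q1,q2} --0--> ∅  [seen]
{q1,q2} --1--> {q1,q2}  [seen]
Reachable DFA states: {q0}, {q0,q1,q2}, ∅, {q1,q2}.
Accepting DFA states (contain an NFA accepting state): {q0}, {q0,q1,q2}.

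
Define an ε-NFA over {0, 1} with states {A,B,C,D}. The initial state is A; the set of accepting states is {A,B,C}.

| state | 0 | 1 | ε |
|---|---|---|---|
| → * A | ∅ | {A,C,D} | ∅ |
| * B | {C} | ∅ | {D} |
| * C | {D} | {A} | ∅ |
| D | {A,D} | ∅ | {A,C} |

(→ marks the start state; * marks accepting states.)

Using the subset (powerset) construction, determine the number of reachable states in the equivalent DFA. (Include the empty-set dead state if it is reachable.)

3

Start state of the DFA: {A} (ε-closure of the NFA start).
{A} --0--> ∅  [new]
{A} --1--> {A,C,D}  [new]
∅ --0--> ∅  [seen]
∅ --1--> ∅  [seen]
{A,C,D} --0--> {A,C,D}  [seen]
{A,C,D} --1--> {A,C,D}  [seen]
Reachable DFA states: {A}, ∅, {A,C,D}.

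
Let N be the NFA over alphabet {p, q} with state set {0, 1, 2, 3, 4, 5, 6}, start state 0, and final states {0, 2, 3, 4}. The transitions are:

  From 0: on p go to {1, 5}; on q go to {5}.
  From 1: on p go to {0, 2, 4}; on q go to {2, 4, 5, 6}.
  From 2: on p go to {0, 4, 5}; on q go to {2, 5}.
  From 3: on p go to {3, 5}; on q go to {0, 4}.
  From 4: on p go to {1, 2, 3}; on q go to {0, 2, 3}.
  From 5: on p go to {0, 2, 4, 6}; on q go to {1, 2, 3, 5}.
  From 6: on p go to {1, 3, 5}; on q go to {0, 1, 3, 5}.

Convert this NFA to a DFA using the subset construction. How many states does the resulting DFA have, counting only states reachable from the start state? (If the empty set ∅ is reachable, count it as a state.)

Start state of the DFA: {0}.
{0} --p--> {1, 5}  [new]
{0} --q--> {5}  [new]
{1, 5} --p--> {0, 2, 4, 6}  [new]
{1, 5} --q--> {1, 2, 3, 4, 5, 6}  [new]
{5} --p--> {0, 2, 4, 6}  [seen]
{5} --q--> {1, 2, 3, 5}  [new]
{0, 2, 4, 6} --p--> {0, 1, 2, 3, 4, 5}  [new]
{0, 2, 4, 6} --q--> {0, 1, 2, 3, 5}  [new]
{1, 2, 3, 4, 5, 6} --p--> {0, 1, 2, 3, 4, 5, 6}  [new]
{1, 2, 3, 4, 5, 6} --q--> {0, 1, 2, 3, 4, 5, 6}  [seen]
{1, 2, 3, 5} --p--> {0, 2, 3, 4, 5, 6}  [new]
{1, 2, 3, 5} --q--> {0, 1, 2, 3, 4, 5, 6}  [seen]
{0, 1, 2, 3, 4, 5} --p--> {0, 1, 2, 3, 4, 5, 6}  [seen]
{0, 1, 2, 3, 4, 5} --q--> {0, 1, 2, 3, 4, 5, 6}  [seen]
{0, 1, 2, 3, 5} --p--> {0, 1, 2, 3, 4, 5, 6}  [seen]
{0, 1, 2, 3, 5} --q--> {0, 1, 2, 3, 4, 5, 6}  [seen]
{0, 1, 2, 3, 4, 5, 6} --p--> {0, 1, 2, 3, 4, 5, 6}  [seen]
{0, 1, 2, 3, 4, 5, 6} --q--> {0, 1, 2, 3, 4, 5, 6}  [seen]
{0, 2, 3, 4, 5, 6} --p--> {0, 1, 2, 3, 4, 5, 6}  [seen]
{0, 2, 3, 4, 5, 6} --q--> {0, 1, 2, 3, 4, 5}  [seen]
Reachable DFA states: {0}, {1, 5}, {5}, {0, 2, 4, 6}, {1, 2, 3, 4, 5, 6}, {1, 2, 3, 5}, {0, 1, 2, 3, 4, 5}, {0, 1, 2, 3, 5}, {0, 1, 2, 3, 4, 5, 6}, {0, 2, 3, 4, 5, 6}.

10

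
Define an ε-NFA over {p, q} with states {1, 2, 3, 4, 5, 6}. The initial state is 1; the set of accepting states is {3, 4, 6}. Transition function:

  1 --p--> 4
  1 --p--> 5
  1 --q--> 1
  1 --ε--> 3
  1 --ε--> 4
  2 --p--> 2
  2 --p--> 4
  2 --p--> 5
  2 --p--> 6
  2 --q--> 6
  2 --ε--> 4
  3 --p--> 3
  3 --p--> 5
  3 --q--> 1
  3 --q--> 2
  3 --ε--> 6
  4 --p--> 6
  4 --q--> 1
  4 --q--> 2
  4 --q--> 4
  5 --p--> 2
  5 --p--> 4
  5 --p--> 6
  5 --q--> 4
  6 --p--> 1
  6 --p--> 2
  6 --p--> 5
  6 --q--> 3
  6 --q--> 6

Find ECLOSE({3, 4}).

{3, 4, 6}

Begin with {3, 4}.
3 →ε {6}; add 6.
ε-closure = {3, 4, 6}.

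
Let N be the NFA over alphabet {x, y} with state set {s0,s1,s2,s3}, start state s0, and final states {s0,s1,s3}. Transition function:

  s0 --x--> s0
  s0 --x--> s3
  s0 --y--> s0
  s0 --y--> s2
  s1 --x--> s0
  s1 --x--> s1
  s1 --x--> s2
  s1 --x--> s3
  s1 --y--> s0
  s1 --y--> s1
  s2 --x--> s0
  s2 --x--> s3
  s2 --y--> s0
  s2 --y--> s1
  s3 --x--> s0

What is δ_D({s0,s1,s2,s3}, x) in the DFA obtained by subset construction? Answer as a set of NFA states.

δ(s0,x) = {s0,s3}; δ(s1,x) = {s0,s1,s2,s3}; δ(s2,x) = {s0,s3}; δ(s3,x) = {s0}.
Union: {s0,s1,s2,s3}.

{s0,s1,s2,s3}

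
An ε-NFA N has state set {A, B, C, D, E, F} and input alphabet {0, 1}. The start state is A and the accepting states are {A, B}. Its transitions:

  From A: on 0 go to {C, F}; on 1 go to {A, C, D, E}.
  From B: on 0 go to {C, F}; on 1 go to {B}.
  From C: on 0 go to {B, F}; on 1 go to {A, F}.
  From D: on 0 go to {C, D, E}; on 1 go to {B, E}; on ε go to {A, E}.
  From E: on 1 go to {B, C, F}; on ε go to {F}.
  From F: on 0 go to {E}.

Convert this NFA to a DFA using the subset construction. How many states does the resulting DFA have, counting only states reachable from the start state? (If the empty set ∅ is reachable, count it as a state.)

Start state of the DFA: {A} (ε-closure of the NFA start).
{A} --0--> {C, F}  [new]
{A} --1--> {A, C, D, E, F}  [new]
{C, F} --0--> {B, E, F}  [new]
{C, F} --1--> {A, F}  [new]
{A, C, D, E, F} --0--> {A, B, C, D, E, F}  [new]
{A, C, D, E, F} --1--> {A, B, C, D, E, F}  [seen]
{B, E, F} --0--> {C, E, F}  [new]
{B, E, F} --1--> {B, C, F}  [new]
{A, F} --0--> {C, E, F}  [seen]
{A, F} --1--> {A, C, D, E, F}  [seen]
{A, B, C, D, E, F} --0--> {A, B, C, D, E, F}  [seen]
{A, B, C, D, E, F} --1--> {A, B, C, D, E, F}  [seen]
{C, E, F} --0--> {B, E, F}  [seen]
{C, E, F} --1--> {A, B, C, F}  [new]
{B, C, F} --0--> {B, C, E, F}  [new]
{B, C, F} --1--> {A, B, F}  [new]
{A, B, C, F} --0--> {B, C, E, F}  [seen]
{A, B, C, F} --1--> {A, B, C, D, E, F}  [seen]
{B, C, E, F} --0--> {B, C, E, F}  [seen]
{B, C, E, F} --1--> {A, B, C, F}  [seen]
{A, B, F} --0--> {C, E, F}  [seen]
{A, B, F} --1--> {A, B, C, D, E, F}  [seen]
Reachable DFA states: {A}, {C, F}, {A, C, D, E, F}, {B, E, F}, {A, F}, {A, B, C, D, E, F}, {C, E, F}, {B, C, F}, {A, B, C, F}, {B, C, E, F}, {A, B, F}.

11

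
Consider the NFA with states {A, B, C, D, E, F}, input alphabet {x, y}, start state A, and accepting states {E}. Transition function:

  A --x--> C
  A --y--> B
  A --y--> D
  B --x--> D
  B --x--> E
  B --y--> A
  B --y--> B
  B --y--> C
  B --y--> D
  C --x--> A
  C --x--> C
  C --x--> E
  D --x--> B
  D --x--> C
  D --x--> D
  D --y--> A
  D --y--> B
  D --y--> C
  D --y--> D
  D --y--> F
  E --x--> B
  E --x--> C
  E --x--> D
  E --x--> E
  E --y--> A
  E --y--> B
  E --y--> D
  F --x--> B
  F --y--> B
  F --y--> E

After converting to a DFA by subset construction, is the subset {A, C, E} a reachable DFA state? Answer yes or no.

Start state of the DFA: {A}.
{A} --x--> {C}  [new]
{A} --y--> {B, D}  [new]
{C} --x--> {A, C, E}  [new]
{C} --y--> ∅  [new]
{B, D} --x--> {B, C, D, E}  [new]
{B, D} --y--> {A, B, C, D, F}  [new]
{A, C, E} --x--> {A, B, C, D, E}  [new]
{A, C, E} --y--> {A, B, D}  [new]
∅ --x--> ∅  [seen]
∅ --y--> ∅  [seen]
{B, C, D, E} --x--> {A, B, C, D, E}  [seen]
{B, C, D, E} --y--> {A, B, C, D, F}  [seen]
{A, B, C, D, F} --x--> {A, B, C, D, E}  [seen]
{A, B, C, D, F} --y--> {A, B, C, D, E, F}  [new]
{A, B, C, D, E} --x--> {A, B, C, D, E}  [seen]
{A, B, C, D, E} --y--> {A, B, C, D, F}  [seen]
{A, B, D} --x--> {B, C, D, E}  [seen]
{A, B, D} --y--> {A, B, C, D, F}  [seen]
{A, B, C, D, E, F} --x--> {A, B, C, D, E}  [seen]
{A, B, C, D, E, F} --y--> {A, B, C, D, E, F}  [seen]
Reachable DFA states: {A}, {C}, {B, D}, {A, C, E}, ∅, {B, C, D, E}, {A, B, C, D, F}, {A, B, C, D, E}, {A, B, D}, {A, B, C, D, E, F}.
{A, C, E} is among them.

yes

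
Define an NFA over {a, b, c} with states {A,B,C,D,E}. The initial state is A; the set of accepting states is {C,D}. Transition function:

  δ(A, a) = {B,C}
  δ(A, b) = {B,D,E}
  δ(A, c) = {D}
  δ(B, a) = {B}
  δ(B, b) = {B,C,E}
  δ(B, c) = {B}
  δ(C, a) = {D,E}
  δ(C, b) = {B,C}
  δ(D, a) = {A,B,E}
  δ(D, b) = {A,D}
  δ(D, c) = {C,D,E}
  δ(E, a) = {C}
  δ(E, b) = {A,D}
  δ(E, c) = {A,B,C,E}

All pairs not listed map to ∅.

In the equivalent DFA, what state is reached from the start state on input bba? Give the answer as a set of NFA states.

Start: {A}.
δ(A,b) = {B,D,E}.
Union: {B,D,E}.
After b: {B,D,E}.
δ(B,b) = {B,C,E}; δ(D,b) = {A,D}; δ(E,b) = {A,D}.
Union: {A,B,C,D,E}.
After b: {A,B,C,D,E}.
δ(A,a) = {B,C}; δ(B,a) = {B}; δ(C,a) = {D,E}; δ(D,a) = {A,B,E}; δ(E,a) = {C}.
Union: {A,B,C,D,E}.
After a: {A,B,C,D,E}.

{A,B,C,D,E}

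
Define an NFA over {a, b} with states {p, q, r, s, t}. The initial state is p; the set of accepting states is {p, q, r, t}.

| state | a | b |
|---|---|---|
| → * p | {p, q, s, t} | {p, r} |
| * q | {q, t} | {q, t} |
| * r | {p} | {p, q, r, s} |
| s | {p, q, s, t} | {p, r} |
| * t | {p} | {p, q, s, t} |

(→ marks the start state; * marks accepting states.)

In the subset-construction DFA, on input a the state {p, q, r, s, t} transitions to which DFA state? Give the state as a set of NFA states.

δ(p,a) = {p, q, s, t}; δ(q,a) = {q, t}; δ(r,a) = {p}; δ(s,a) = {p, q, s, t}; δ(t,a) = {p}.
Union: {p, q, s, t}.

{p, q, s, t}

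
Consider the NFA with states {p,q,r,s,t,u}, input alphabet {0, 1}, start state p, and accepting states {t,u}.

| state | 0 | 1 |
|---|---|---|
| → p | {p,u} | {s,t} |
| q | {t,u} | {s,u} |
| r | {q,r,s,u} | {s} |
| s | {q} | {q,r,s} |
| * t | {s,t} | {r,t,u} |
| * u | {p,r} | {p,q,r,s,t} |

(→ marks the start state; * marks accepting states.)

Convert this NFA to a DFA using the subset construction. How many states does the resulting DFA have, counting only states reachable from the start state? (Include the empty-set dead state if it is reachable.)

Start state of the DFA: {p}.
{p} --0--> {p,u}  [new]
{p} --1--> {s,t}  [new]
{p,u} --0--> {p,r,u}  [new]
{p,u} --1--> {p,q,r,s,t}  [new]
{s,t} --0--> {q,s,t}  [new]
{s,t} --1--> {q,r,s,t,u}  [new]
{p,r,u} --0--> {p,q,r,s,u}  [new]
{p,r,u} --1--> {p,q,r,s,t}  [seen]
{p,q,r,s,t} --0--> {p,q,r,s,t,u}  [new]
{p,q,r,s,t} --1--> {q,r,s,t,u}  [seen]
{q,s,t} --0--> {q,s,t,u}  [new]
{q,s,t} --1--> {q,r,s,t,u}  [seen]
{q,r,s,t,u} --0--> {p,q,r,s,t,u}  [seen]
{q,r,s,t,u} --1--> {p,q,r,s,t,u}  [seen]
{p,q,r,s,u} --0--> {p,q,r,s,t,u}  [seen]
{p,q,r,s,u} --1--> {p,q,r,s,t,u}  [seen]
{p,q,r,s,t,u} --0--> {p,q,r,s,t,u}  [seen]
{p,q,r,s,t,u} --1--> {p,q,r,s,t,u}  [seen]
{q,s,t,u} --0--> {p,q,r,s,t,u}  [seen]
{q,s,t,u} --1--> {p,q,r,s,t,u}  [seen]
Reachable DFA states: {p}, {p,u}, {s,t}, {p,r,u}, {p,q,r,s,t}, {q,s,t}, {q,r,s,t,u}, {p,q,r,s,u}, {p,q,r,s,t,u}, {q,s,t,u}.

10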